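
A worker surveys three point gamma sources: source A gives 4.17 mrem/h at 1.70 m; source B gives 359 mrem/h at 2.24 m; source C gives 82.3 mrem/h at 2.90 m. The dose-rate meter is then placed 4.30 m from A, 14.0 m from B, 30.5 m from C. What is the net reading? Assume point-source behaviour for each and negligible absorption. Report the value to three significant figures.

10.6 mrem/h

Each source contributes Iᵢ·(dᵢ/rᵢ)²; contributions add.
A: 4.17 × (1.70/4.30)² = 0.6518 mrem/h
B: 359 × (2.24/14.0)² = 9.190 mrem/h
C: 82.3 × (2.90/30.5)² = 0.7440 mrem/h
Total = 0.6518 + 9.190 + 0.7440 = 10.59 mrem/h.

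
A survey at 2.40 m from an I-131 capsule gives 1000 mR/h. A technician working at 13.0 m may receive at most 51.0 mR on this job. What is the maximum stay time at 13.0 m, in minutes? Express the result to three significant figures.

89.8 min

Since intensity falls as 1/r², rate at 13.0 m:
1000 × (2.40/13.0)² = 1000 × 0.03408 = 34.08 mR/h.
Stay time = 51.0 mR ÷ 34.08 mR/h = 1.496 h = 89.76 min.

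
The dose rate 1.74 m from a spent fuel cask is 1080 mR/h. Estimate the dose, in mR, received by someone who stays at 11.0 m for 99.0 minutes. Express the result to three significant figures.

Since intensity falls as 1/r², rate at 11.0 m:
1080 × (1.74/11.0)² = 1080 × 0.02502 = 27.02 mR/h.
Dose = rate × time = 27.02 mR/h × 1.650 h = 44.58 mR.

44.6 mR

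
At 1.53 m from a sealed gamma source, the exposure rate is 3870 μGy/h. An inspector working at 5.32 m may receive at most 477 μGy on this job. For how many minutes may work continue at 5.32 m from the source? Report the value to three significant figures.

Applying the 1/r² law, rate at 5.32 m:
(1.53/5.32)² = 0.08271, so 3870 × 0.08271 = 320.1 μGy/h.
Stay time = 477 μGy ÷ 320.1 μGy/h = 1.490 h = 89.40 min.

89.4 min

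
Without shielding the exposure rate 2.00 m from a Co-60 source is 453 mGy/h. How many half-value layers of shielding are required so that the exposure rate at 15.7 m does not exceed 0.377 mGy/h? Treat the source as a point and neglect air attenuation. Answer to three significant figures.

4.29 half-value layers

At 15.7 m, distance alone gives (2.00/15.7)² = 0.01623, so 453 × 0.01623 = 7.352 mGy/h.
Further attenuation needed: 7.352/0.377 = 19.50.
n = log₂(19.50) = 4.285 half-value layers.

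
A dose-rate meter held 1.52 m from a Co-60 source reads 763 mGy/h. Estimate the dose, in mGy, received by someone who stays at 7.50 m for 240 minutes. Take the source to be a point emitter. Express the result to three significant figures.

Using I₁d₁² = I₂d₂², rate at 7.50 m:
(1.52/7.50)² = 0.04107, so 763 × 0.04107 = 31.34 mGy/h.
Dose = rate × time = 31.34 mGy/h × 4.000 h = 125.4 mGy.

125 mGy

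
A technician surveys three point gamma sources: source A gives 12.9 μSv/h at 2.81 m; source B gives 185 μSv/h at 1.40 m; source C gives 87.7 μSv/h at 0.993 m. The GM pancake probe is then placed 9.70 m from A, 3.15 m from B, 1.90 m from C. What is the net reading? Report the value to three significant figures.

61.6 μSv/h

By superposition, sum each source's inverse-square contribution:
A: 12.9 × (2.81/9.70)² = 1.083 μSv/h
B: 185 × (1.40/3.15)² = 36.54 μSv/h
C: 87.7 × (0.993/1.90)² = 23.95 μSv/h
Total = 1.083 + 36.54 + 23.95 = 61.57 μSv/h.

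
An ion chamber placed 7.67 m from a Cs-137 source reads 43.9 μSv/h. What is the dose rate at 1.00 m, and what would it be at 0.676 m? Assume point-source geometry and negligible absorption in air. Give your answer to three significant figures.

2580 μSv/h; 5650 μSv/h

Intensity scales as (d₁/d₂)², so
At 1.00 m: 43.9 × (7.67/1.00)² = 43.9 × 58.83 = 2583 μSv/h
At 0.676 m: (1.00/0.676)² = 2.188, so 2583 × 2.188 = 5652 μSv/h.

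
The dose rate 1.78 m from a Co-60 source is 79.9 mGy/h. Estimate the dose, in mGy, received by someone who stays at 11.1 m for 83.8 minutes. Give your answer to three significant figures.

2.87 mGy

Intensity scales as (d₁/d₂)², so rate at 11.1 m:
79.9 × (1.78/11.1)² = 79.9 × 0.02572 = 2.055 mGy/h.
Dose = rate × time = 2.055 mGy/h × 1.397 h = 2.871 mGy.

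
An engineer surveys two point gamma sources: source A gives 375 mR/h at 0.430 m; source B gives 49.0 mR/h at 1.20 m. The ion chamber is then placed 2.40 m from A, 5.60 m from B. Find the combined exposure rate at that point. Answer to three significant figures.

14.3 mR/h

Each source contributes Iᵢ·(dᵢ/rᵢ)²; contributions add.
A: 375 × (0.430/2.40)² = 12.04 mR/h
B: 49.0 × (1.20/5.60)² = 2.250 mR/h
Total = 12.04 + 2.250 = 14.29 mR/h.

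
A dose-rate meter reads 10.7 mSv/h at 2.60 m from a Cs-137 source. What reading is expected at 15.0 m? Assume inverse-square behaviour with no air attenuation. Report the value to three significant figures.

Intensity scales as (d₁/d₂)², so the rate at 15.0 m is
10.7 × (2.60/15.0)² = 10.7 × 0.03004 = 0.3214 mSv/h.

0.321 mSv/h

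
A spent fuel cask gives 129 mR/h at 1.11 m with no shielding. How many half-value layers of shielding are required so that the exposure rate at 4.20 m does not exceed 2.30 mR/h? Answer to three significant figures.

1.97 half-value layers

At 4.20 m, distance alone gives 129 × (1.11/4.20)² = 129 × 0.06985 = 9.011 mR/h.
Further attenuation needed: 9.011/2.30 = 3.918.
n = log₂(3.918) = 1.970 half-value layers.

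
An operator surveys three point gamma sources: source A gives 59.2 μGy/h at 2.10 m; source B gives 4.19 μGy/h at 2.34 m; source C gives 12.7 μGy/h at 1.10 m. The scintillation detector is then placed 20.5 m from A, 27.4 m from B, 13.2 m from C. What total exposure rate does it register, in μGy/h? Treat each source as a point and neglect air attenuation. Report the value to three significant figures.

0.740 μGy/h

By superposition, sum each source's inverse-square contribution:
A: 59.2 × (2.10/20.5)² = 0.6212 μGy/h
B: 4.19 × (2.34/27.4)² = 0.03056 μGy/h
C: 12.7 × (1.10/13.2)² = 0.08819 μGy/h
Total = 0.6212 + 0.03056 + 0.08819 = 0.7399 μGy/h.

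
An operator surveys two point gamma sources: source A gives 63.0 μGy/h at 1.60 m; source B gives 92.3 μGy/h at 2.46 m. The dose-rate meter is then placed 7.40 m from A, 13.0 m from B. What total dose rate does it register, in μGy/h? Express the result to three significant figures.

Each source contributes Iᵢ·(dᵢ/rᵢ)²; contributions add.
A: 63.0 × (1.60/7.40)² = 2.945 μGy/h
B: 92.3 × (2.46/13.0)² = 3.305 μGy/h
Total = 2.945 + 3.305 = 6.250 μGy/h.

6.25 μGy/h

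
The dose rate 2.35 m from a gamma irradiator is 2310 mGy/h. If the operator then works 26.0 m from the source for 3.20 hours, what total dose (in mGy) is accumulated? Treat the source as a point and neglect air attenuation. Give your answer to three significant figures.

Applying the 1/r² law, rate at 26.0 m:
2310 × (2.35/26.0)² = 2310 × 0.008169 = 18.87 mGy/h.
Dose = rate × time = 18.87 mGy/h × 3.200 h = 60.38 mGy.

60.4 mGy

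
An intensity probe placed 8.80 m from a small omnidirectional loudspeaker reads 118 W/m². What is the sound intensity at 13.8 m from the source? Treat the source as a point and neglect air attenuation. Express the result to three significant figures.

Since intensity falls as 1/r², scaling from 8.80 m to 13.8 m:
(8.80/13.8)² = 0.4066, so 118 × 0.4066 = 47.98 W/m².

48.0 W/m²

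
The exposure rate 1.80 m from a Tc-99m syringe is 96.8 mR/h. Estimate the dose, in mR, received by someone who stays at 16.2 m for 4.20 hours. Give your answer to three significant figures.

Intensity scales as (d₁/d₂)², so rate at 16.2 m:
96.8 × (1.80/16.2)² = 96.8 × 0.01235 = 1.195 mR/h.
Dose = rate × time = 1.195 mR/h × 4.200 h = 5.019 mR.

5.02 mR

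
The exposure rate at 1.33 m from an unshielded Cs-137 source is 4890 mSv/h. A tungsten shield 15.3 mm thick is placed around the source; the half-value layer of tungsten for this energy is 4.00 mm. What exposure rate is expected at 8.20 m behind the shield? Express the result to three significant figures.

9.08 mSv/h

Distance alone: (1.33/8.20)² = 0.02631, so 4890 × 0.02631 = 128.7 mSv/h.
Shield: 15.3/4.00 = 3.825 half-value layers → attenuation 2^(−3.825) = 0.07056.
Combined: 128.7 × 0.07056 = 9.081 mSv/h.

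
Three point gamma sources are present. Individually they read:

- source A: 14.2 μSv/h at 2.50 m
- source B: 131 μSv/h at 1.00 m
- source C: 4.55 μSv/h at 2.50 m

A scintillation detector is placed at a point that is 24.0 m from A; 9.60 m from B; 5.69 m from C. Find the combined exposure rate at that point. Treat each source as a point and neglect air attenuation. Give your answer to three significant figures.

By superposition, sum each source's inverse-square contribution:
A: 14.2 × (2.50/24.0)² = 0.1541 μSv/h
B: 131 × (1.00/9.60)² = 1.421 μSv/h
C: 4.55 × (2.50/5.69)² = 0.8783 μSv/h
Total = 0.1541 + 1.421 + 0.8783 = 2.453 μSv/h.

2.45 μSv/h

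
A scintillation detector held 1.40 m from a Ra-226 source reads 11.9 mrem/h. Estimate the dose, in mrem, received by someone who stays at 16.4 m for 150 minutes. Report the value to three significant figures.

Applying the 1/r² law, rate at 16.4 m:
11.9 × (1.40/16.4)² = 11.9 × 0.007287 = 0.08672 mrem/h.
Dose = rate × time = 0.08672 mrem/h × 2.500 h = 0.2168 mrem.

0.217 mrem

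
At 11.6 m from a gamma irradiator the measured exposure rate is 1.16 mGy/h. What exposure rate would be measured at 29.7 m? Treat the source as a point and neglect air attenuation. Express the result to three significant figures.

Intensity scales as (d₁/d₂)², so scaling from 11.6 m to 29.7 m:
(11.6/29.7)² = 0.1525, so 1.16 × 0.1525 = 0.1769 mGy/h.

0.177 mGy/h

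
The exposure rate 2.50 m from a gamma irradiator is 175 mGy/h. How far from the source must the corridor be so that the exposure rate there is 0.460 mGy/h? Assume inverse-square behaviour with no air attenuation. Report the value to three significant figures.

48.8 m

Intensity scales as (d₁/d₂)², so d₂ = d₁·√(I₁/I₂).
I₁/I₂ = 175/0.460 = 380.4, so d₂ = 2.50 × √380.4 = 48.76 m.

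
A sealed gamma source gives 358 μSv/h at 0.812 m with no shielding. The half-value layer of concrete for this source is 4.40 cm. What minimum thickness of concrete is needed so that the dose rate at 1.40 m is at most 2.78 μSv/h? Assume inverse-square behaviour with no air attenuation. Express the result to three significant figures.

At 1.40 m, distance alone gives (0.812/1.40)² = 0.3364, so 358 × 0.3364 = 120.4 μSv/h.
Further attenuation needed: 120.4/2.78 = 43.31.
n = log₂(43.31) = 5.437 half-value layers.
Thickness = 5.437 × 4.40 cm = 23.92 cm.

23.9 cm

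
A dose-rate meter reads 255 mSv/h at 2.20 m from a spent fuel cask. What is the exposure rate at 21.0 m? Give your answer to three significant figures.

2.80 mSv/h

Intensity scales as (d₁/d₂)², so the rate at 21.0 m is
(2.20/21.0)² = 0.01098, so 255 × 0.01098 = 2.800 mSv/h.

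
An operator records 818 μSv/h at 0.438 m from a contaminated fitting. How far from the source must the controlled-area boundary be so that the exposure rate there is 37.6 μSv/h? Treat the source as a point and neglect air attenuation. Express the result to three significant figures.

2.04 m

Using I₁d₁² = I₂d₂², d₂ = d₁·√(I₁/I₂).
I₁/I₂ = 818/37.6 = 21.76, so d₂ = 0.438 × √21.76 = 2.043 m.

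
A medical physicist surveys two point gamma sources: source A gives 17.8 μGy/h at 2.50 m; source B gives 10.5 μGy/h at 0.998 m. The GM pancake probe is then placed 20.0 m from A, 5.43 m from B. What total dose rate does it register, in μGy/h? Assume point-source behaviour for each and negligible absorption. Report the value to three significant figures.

By superposition, sum each source's inverse-square contribution:
A: 17.8 × (2.50/20.0)² = 0.2781 μGy/h
B: 10.5 × (0.998/5.43)² = 0.3547 μGy/h
Total = 0.2781 + 0.3547 = 0.6328 μGy/h.

0.633 μGy/h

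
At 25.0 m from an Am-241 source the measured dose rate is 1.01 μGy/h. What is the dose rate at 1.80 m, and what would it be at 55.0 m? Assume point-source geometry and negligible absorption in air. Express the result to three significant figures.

195 μGy/h; 0.209 μGy/h

Intensity scales as (d₁/d₂)², so
At 1.80 m: 1.01 × (25.0/1.80)² = 1.01 × 192.9 = 194.8 μGy/h
At 55.0 m: 194.8 × (1.80/55.0)² = 194.8 × 0.001071 = 0.2086 μGy/h.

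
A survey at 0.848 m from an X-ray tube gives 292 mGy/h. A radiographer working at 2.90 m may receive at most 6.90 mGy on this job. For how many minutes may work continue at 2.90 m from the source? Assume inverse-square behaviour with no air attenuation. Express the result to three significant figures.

16.6 min

Intensity scales as (d₁/d₂)², so rate at 2.90 m:
292 × (0.848/2.90)² = 292 × 0.08551 = 24.97 mGy/h.
Stay time = 6.90 mGy ÷ 24.97 mGy/h = 0.2763 h = 16.58 min.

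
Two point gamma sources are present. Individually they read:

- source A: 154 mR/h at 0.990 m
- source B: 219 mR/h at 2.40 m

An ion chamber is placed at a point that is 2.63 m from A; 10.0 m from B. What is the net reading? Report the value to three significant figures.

Each source contributes Iᵢ·(dᵢ/rᵢ)²; contributions add.
A: 154 × (0.990/2.63)² = 21.82 mR/h
B: 219 × (2.40/10.0)² = 12.61 mR/h
Total = 21.82 + 12.61 = 34.43 mR/h.

34.4 mR/h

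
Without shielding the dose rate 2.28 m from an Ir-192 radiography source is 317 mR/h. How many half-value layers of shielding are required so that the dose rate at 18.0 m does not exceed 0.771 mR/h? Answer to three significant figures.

2.72 half-value layers

At 18.0 m, distance alone gives 317 × (2.28/18.0)² = 317 × 0.01604 = 5.085 mR/h.
Further attenuation needed: 5.085/0.771 = 6.595.
n = log₂(6.595) = 2.721 half-value layers.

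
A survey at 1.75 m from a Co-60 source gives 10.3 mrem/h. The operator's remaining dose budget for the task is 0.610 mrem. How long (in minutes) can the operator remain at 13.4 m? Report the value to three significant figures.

Since intensity falls as 1/r², rate at 13.4 m:
10.3 × (1.75/13.4)² = 10.3 × 0.01706 = 0.1757 mrem/h.
Stay time = 0.610 mrem ÷ 0.1757 mrem/h = 3.472 h = 208.3 min.

208 min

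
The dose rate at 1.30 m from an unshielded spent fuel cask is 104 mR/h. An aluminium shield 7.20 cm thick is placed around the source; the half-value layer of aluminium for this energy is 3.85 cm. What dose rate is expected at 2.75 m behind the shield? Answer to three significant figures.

Distance alone: 104 × (1.30/2.75)² = 104 × 0.2235 = 23.24 mR/h.
Shield: 7.20/3.85 = 1.870 half-value layers → attenuation 2^(−1.870) = 0.2736.
Combined: 23.24 × 0.2736 = 6.358 mR/h.

6.36 mR/h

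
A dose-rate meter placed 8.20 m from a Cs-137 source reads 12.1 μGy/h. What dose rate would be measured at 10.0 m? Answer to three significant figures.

8.14 μGy/h

Since intensity falls as 1/r², scaling from 8.20 m to 10.0 m:
12.1 × (8.20/10.0)² = 12.1 × 0.6724 = 8.136 μGy/h.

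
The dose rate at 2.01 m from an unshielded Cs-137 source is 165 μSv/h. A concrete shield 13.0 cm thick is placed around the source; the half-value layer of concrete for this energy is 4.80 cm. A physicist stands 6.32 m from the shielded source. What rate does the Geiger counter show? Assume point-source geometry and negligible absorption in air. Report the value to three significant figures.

Distance alone: (2.01/6.32)² = 0.1011, so 165 × 0.1011 = 16.68 μSv/h.
Shield: 13.0/4.80 = 2.708 half-value layers → attenuation 2^(−2.708) = 0.1530.
Combined: 16.68 × 0.1530 = 2.552 μSv/h.

2.55 μSv/h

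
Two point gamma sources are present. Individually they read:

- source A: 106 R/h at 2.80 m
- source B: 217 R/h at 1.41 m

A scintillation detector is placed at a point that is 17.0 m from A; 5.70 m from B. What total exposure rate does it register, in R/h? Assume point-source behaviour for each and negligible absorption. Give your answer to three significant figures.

16.2 R/h

By superposition, sum each source's inverse-square contribution:
A: 106 × (2.80/17.0)² = 2.876 R/h
B: 217 × (1.41/5.70)² = 13.28 R/h
Total = 2.876 + 13.28 = 16.16 R/h.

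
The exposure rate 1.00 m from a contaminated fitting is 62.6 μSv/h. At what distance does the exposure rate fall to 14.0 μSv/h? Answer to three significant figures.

2.11 m

By the inverse-square law, d₂ = d₁·√(I₁/I₂).
I₁/I₂ = 62.6/14.0 = 4.471, so d₂ = 1.00 × √4.471 = 2.114 m.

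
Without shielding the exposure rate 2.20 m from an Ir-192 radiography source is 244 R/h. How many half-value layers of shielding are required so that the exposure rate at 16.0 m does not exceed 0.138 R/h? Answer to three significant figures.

At 16.0 m, distance alone gives (2.20/16.0)² = 0.01891, so 244 × 0.01891 = 4.614 R/h.
Further attenuation needed: 4.614/0.138 = 33.43.
n = log₂(33.43) = 5.063 half-value layers.

5.06 half-value layers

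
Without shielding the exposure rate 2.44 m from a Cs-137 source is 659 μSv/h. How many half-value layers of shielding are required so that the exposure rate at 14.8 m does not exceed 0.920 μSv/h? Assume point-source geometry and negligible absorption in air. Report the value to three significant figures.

At 14.8 m, distance alone gives (2.44/14.8)² = 0.02718, so 659 × 0.02718 = 17.91 μSv/h.
Further attenuation needed: 17.91/0.920 = 19.47.
n = log₂(19.47) = 4.283 half-value layers.

4.28 half-value layers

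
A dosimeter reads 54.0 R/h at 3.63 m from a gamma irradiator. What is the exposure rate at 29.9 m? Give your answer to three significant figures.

0.796 R/h

By the inverse-square law, the rate at 29.9 m is
54.0 × (3.63/29.9)² = 54.0 × 0.01474 = 0.7960 R/h.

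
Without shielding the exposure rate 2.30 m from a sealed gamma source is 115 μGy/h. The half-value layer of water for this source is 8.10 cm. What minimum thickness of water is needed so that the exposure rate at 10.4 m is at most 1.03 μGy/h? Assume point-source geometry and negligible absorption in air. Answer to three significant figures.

At 10.4 m, distance alone gives 115 × (2.30/10.4)² = 115 × 0.04891 = 5.625 μGy/h.
Further attenuation needed: 5.625/1.03 = 5.461.
n = log₂(5.461) = 2.449 half-value layers.
Thickness = 2.449 × 8.10 cm = 19.84 cm.

19.8 cm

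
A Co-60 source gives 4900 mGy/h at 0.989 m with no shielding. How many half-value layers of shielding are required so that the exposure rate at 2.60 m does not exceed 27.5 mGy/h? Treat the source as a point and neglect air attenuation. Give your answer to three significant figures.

At 2.60 m, distance alone gives (0.989/2.60)² = 0.1447, so 4900 × 0.1447 = 709.0 mGy/h.
Further attenuation needed: 709.0/27.5 = 25.78.
n = log₂(25.78) = 4.688 half-value layers.

4.69 half-value layers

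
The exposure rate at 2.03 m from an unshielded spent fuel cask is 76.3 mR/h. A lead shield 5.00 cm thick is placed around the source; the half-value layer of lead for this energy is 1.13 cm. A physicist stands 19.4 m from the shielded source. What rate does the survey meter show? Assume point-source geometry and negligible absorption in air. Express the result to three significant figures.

Distance alone: 76.3 × (2.03/19.4)² = 76.3 × 0.01095 = 0.8355 mR/h.
Shield: 5.00/1.13 = 4.425 half-value layers → attenuation 2^(−4.425) = 0.04655.
Combined: 0.8355 × 0.04655 = 0.03889 mR/h.

0.0389 mR/h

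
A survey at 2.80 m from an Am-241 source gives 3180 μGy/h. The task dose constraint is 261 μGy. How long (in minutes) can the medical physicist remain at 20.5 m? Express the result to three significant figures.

264 min

Applying the 1/r² law, rate at 20.5 m:
(2.80/20.5)² = 0.01866, so 3180 × 0.01866 = 59.34 μGy/h.
Stay time = 261 μGy ÷ 59.34 μGy/h = 4.398 h = 263.9 min.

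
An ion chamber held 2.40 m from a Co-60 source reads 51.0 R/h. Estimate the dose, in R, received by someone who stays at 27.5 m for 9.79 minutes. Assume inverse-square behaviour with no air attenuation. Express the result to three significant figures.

Applying the 1/r² law, rate at 27.5 m:
51.0 × (2.40/27.5)² = 51.0 × 0.007617 = 0.3885 R/h.
Dose = rate × time = 0.3885 R/h × 0.1632 h = 0.06340 R.

0.0634 R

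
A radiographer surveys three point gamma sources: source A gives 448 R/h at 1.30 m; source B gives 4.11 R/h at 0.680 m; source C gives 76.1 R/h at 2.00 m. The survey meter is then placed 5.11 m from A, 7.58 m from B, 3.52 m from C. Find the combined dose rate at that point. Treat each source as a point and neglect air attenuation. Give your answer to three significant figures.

53.6 R/h

Each source contributes Iᵢ·(dᵢ/rᵢ)²; contributions add.
A: 448 × (1.30/5.11)² = 28.99 R/h
B: 4.11 × (0.680/7.58)² = 0.03308 R/h
C: 76.1 × (2.00/3.52)² = 24.57 R/h
Total = 28.99 + 0.03308 + 24.57 = 53.59 R/h.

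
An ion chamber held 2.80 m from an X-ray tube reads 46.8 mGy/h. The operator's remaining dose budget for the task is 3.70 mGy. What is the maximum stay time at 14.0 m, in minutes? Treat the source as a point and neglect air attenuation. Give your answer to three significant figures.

Using I₁d₁² = I₂d₂², rate at 14.0 m:
46.8 × (2.80/14.0)² = 46.8 × 0.04000 = 1.872 mGy/h.
Stay time = 3.70 mGy ÷ 1.872 mGy/h = 1.976 h = 118.6 min.

119 min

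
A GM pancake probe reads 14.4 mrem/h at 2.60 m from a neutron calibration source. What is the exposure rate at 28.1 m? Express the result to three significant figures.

Intensity scales as (d₁/d₂)², so the rate at 28.1 m is
14.4 × (2.60/28.1)² = 14.4 × 0.008561 = 0.1233 mrem/h.

0.123 mrem/h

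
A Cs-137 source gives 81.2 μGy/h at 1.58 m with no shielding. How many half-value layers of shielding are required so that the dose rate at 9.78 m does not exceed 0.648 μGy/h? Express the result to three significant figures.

At 9.78 m, distance alone gives (1.58/9.78)² = 0.02610, so 81.2 × 0.02610 = 2.119 μGy/h.
Further attenuation needed: 2.119/0.648 = 3.270.
n = log₂(3.270) = 1.709 half-value layers.

1.71 half-value layers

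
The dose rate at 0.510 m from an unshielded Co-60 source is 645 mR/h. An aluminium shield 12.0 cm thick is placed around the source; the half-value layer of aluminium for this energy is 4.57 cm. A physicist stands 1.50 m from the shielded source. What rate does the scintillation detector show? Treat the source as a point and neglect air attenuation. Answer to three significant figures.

Distance alone: 645 × (0.510/1.50)² = 645 × 0.1156 = 74.56 mR/h.
Shield: 12.0/4.57 = 2.626 half-value layers → attenuation 2^(−2.626) = 0.1620.
Combined: 74.56 × 0.1620 = 12.08 mR/h.

12.1 mR/h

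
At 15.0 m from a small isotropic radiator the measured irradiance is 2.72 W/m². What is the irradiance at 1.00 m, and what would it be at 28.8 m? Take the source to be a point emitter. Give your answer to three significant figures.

By the inverse-square law,
At 1.00 m: 2.72 × (15.0/1.00)² = 2.72 × 225.0 = 612.0 W/m²
At 28.8 m: 612.0 × (1.00/28.8)² = 612.0 × 0.001206 = 0.7381 W/m².

612 W/m²; 0.738 W/m²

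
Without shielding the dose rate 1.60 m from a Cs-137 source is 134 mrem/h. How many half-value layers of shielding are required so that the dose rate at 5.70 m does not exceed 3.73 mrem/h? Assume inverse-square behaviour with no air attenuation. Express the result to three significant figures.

At 5.70 m, distance alone gives 134 × (1.60/5.70)² = 134 × 0.07879 = 10.56 mrem/h.
Further attenuation needed: 10.56/3.73 = 2.831.
n = log₂(2.831) = 1.501 half-value layers.

1.50 half-value layers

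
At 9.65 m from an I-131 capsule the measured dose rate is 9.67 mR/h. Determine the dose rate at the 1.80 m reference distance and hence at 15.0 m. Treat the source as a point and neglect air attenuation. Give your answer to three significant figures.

278 mR/h; 4.00 mR/h

By the inverse-square law,
At 1.80 m: 9.67 × (9.65/1.80)² = 9.67 × 28.74 = 277.9 mR/h
At 15.0 m: (1.80/15.0)² = 0.01440, so 277.9 × 0.01440 = 4.002 mR/h.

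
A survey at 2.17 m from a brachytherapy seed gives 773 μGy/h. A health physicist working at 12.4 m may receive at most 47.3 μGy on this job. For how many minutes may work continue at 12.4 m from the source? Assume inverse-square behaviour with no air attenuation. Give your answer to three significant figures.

Applying the 1/r² law, rate at 12.4 m:
773 × (2.17/12.4)² = 773 × 0.03062 = 23.67 μGy/h.
Stay time = 47.3 μGy ÷ 23.67 μGy/h = 1.998 h = 119.9 min.

120 min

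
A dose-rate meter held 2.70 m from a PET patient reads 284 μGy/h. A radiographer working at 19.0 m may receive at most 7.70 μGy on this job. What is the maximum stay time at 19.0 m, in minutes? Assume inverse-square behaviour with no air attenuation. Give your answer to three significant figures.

80.6 min

Since intensity falls as 1/r², rate at 19.0 m:
(2.70/19.0)² = 0.02019, so 284 × 0.02019 = 5.734 μGy/h.
Stay time = 7.70 μGy ÷ 5.734 μGy/h = 1.343 h = 80.58 min.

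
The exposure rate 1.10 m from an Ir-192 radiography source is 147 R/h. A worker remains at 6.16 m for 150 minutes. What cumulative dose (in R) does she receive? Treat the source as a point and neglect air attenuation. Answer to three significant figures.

Since intensity falls as 1/r², rate at 6.16 m:
(1.10/6.16)² = 0.03189, so 147 × 0.03189 = 4.688 R/h.
Dose = rate × time = 4.688 R/h × 2.500 h = 11.72 R.

11.7 R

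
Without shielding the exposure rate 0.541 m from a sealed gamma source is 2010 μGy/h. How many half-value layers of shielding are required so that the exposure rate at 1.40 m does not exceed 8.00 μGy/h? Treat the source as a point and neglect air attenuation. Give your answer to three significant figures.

At 1.40 m, distance alone gives 2010 × (0.541/1.40)² = 2010 × 0.1493 = 300.1 μGy/h.
Further attenuation needed: 300.1/8.00 = 37.51.
n = log₂(37.51) = 5.229 half-value layers.

5.23 half-value layers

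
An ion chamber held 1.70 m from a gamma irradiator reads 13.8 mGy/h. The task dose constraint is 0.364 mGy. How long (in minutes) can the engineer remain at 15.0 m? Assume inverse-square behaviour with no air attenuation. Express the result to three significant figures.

Applying the 1/r² law, rate at 15.0 m:
(1.70/15.0)² = 0.01284, so 13.8 × 0.01284 = 0.1772 mGy/h.
Stay time = 0.364 mGy ÷ 0.1772 mGy/h = 2.054 h = 123.2 min.

123 min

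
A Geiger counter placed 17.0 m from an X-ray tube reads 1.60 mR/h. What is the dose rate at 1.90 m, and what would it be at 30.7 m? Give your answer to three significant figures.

Applying the 1/r² law,
At 1.90 m: 1.60 × (17.0/1.90)² = 1.60 × 80.06 = 128.1 mR/h
At 30.7 m: (1.90/30.7)² = 0.003830, so 128.1 × 0.003830 = 0.4906 mR/h.

128 mR/h; 0.491 mR/h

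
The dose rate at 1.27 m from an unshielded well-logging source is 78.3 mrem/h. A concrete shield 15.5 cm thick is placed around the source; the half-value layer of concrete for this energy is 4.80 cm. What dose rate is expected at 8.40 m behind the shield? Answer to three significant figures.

0.191 mrem/h

Distance alone: (1.27/8.40)² = 0.02286, so 78.3 × 0.02286 = 1.790 mrem/h.
Shield: 15.5/4.80 = 3.229 half-value layers → attenuation 2^(−3.229) = 0.1067.
Combined: 1.790 × 0.1067 = 0.1910 mrem/h.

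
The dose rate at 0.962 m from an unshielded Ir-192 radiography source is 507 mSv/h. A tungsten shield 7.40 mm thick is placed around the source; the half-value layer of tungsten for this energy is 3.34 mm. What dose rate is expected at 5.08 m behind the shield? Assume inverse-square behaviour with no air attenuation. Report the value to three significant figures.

3.91 mSv/h

Distance alone: 507 × (0.962/5.08)² = 507 × 0.03586 = 18.18 mSv/h.
Shield: 7.40/3.34 = 2.216 half-value layers → attenuation 2^(−2.216) = 0.2152.
Combined: 18.18 × 0.2152 = 3.912 mSv/h.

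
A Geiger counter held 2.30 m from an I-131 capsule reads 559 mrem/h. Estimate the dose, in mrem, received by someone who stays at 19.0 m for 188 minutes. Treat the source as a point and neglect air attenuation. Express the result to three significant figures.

Applying the 1/r² law, rate at 19.0 m:
(2.30/19.0)² = 0.01465, so 559 × 0.01465 = 8.189 mrem/h.
Dose = rate × time = 8.189 mrem/h × 3.133 h = 25.66 mrem.

25.7 mrem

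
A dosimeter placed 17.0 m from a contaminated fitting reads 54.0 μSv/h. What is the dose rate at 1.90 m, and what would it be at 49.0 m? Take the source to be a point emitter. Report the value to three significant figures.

4320 μSv/h; 6.50 μSv/h

Since intensity falls as 1/r²,
At 1.90 m: 54.0 × (17.0/1.90)² = 54.0 × 80.06 = 4323 μSv/h
At 49.0 m: 4323 × (1.90/49.0)² = 4323 × 0.001504 = 6.502 μSv/h.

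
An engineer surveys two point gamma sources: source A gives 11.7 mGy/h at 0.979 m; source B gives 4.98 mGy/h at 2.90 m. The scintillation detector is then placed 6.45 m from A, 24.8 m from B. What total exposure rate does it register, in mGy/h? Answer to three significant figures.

Each source contributes Iᵢ·(dᵢ/rᵢ)²; contributions add.
A: 11.7 × (0.979/6.45)² = 0.2695 mGy/h
B: 4.98 × (2.90/24.8)² = 0.06810 mGy/h
Total = 0.2695 + 0.06810 = 0.3376 mGy/h.

0.338 mGy/h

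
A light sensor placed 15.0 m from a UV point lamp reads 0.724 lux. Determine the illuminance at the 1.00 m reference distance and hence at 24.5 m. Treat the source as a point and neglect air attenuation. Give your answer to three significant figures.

By the inverse-square law,
At 1.00 m: 0.724 × (15.0/1.00)² = 0.724 × 225.0 = 162.9 lux
At 24.5 m: (1.00/24.5)² = 0.001666, so 162.9 × 0.001666 = 0.2714 lux.

163 lux; 0.271 lux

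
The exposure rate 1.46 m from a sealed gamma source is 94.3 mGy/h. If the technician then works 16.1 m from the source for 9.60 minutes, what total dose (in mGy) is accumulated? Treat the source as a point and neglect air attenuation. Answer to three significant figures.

0.124 mGy

Using I₁d₁² = I₂d₂², rate at 16.1 m:
(1.46/16.1)² = 0.008223, so 94.3 × 0.008223 = 0.7754 mGy/h.
Dose = rate × time = 0.7754 mGy/h × 0.1600 h = 0.1241 mGy.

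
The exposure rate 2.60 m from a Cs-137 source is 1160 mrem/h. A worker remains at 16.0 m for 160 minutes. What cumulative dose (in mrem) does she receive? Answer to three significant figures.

81.7 mrem

Applying the 1/r² law, rate at 16.0 m:
1160 × (2.60/16.0)² = 1160 × 0.02641 = 30.64 mrem/h.
Dose = rate × time = 30.64 mrem/h × 2.667 h = 81.72 mrem.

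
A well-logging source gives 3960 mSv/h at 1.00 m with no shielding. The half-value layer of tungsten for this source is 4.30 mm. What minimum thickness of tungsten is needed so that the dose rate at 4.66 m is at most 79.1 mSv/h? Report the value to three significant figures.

5.18 mm

At 4.66 m, distance alone gives 3960 × (1.00/4.66)² = 3960 × 0.04605 = 182.4 mSv/h.
Further attenuation needed: 182.4/79.1 = 2.306.
n = log₂(2.306) = 1.205 half-value layers.
Thickness = 1.205 × 4.30 mm = 5.181 mm.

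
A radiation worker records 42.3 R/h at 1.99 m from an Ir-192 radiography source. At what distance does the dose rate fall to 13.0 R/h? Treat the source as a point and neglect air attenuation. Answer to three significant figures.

Intensity scales as (d₁/d₂)², so d₂ = d₁·√(I₁/I₂).
I₁/I₂ = 42.3/13.0 = 3.254, so d₂ = 1.99 × √3.254 = 3.590 m.

3.59 m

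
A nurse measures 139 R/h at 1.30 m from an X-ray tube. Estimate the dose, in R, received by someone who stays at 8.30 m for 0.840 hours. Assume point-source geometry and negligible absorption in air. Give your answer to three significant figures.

2.86 R

Using I₁d₁² = I₂d₂², rate at 8.30 m:
(1.30/8.30)² = 0.02453, so 139 × 0.02453 = 3.410 R/h.
Dose = rate × time = 3.410 R/h × 0.8400 h = 2.864 R.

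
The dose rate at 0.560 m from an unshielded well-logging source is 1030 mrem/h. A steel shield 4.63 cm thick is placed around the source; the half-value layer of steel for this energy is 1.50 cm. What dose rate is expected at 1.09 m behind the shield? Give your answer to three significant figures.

32.0 mrem/h

Distance alone: (0.560/1.09)² = 0.2640, so 1030 × 0.2640 = 271.9 mrem/h.
Shield: 4.63/1.50 = 3.087 half-value layers → attenuation 2^(−3.087) = 0.1177.
Combined: 271.9 × 0.1177 = 32.00 mrem/h.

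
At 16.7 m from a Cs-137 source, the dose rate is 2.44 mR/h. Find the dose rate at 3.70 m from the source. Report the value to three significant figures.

49.7 mR/h

Intensity scales as (d₁/d₂)², so the rate at 3.70 m is
(16.7/3.70)² = 20.37, so 2.44 × 20.37 = 49.70 mR/h.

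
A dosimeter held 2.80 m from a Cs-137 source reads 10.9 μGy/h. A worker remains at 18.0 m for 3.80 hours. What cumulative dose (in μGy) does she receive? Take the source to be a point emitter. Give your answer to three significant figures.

1.00 μGy

By the inverse-square law, rate at 18.0 m:
(2.80/18.0)² = 0.02420, so 10.9 × 0.02420 = 0.2638 μGy/h.
Dose = rate × time = 0.2638 μGy/h × 3.800 h = 1.002 μGy.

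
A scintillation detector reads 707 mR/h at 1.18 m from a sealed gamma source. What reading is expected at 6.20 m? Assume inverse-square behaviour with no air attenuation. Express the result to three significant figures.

25.6 mR/h

Applying the 1/r² law, the rate at 6.20 m is
(1.18/6.20)² = 0.03622, so 707 × 0.03622 = 25.61 mR/h.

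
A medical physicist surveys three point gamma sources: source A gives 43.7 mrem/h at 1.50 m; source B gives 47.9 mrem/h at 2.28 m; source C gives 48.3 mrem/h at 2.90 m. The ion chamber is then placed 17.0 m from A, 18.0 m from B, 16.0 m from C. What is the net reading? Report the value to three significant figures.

2.70 mrem/h

Each source contributes Iᵢ·(dᵢ/rᵢ)²; contributions add.
A: 43.7 × (1.50/17.0)² = 0.3402 mrem/h
B: 47.9 × (2.28/18.0)² = 0.7685 mrem/h
C: 48.3 × (2.90/16.0)² = 1.587 mrem/h
Total = 0.3402 + 0.7685 + 1.587 = 2.696 mrem/h.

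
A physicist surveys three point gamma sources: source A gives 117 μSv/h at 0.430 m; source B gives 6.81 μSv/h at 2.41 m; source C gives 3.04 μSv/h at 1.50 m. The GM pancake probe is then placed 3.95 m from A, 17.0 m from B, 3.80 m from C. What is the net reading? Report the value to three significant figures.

2.00 μSv/h

Each source contributes Iᵢ·(dᵢ/rᵢ)²; contributions add.
A: 117 × (0.430/3.95)² = 1.387 μSv/h
B: 6.81 × (2.41/17.0)² = 0.1369 μSv/h
C: 3.04 × (1.50/3.80)² = 0.4737 μSv/h
Total = 1.387 + 0.1369 + 0.4737 = 1.998 μSv/h.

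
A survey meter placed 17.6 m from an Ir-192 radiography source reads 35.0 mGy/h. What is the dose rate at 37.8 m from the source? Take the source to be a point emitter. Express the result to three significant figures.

Intensity scales as (d₁/d₂)², so scaling from 17.6 m to 37.8 m:
35.0 × (17.6/37.8)² = 35.0 × 0.2168 = 7.588 mGy/h.

7.59 mGy/h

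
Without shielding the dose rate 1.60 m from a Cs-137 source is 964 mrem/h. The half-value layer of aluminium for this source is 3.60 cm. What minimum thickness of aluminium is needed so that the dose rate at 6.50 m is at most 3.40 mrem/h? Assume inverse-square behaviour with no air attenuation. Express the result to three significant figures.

14.8 cm

At 6.50 m, distance alone gives (1.60/6.50)² = 0.06059, so 964 × 0.06059 = 58.41 mrem/h.
Further attenuation needed: 58.41/3.40 = 17.18.
n = log₂(17.18) = 4.103 half-value layers.
Thickness = 4.103 × 3.60 cm = 14.77 cm.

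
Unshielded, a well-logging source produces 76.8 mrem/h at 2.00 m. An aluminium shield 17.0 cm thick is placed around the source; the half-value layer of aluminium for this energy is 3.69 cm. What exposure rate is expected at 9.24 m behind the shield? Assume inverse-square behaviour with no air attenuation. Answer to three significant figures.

Distance alone: (2.00/9.24)² = 0.04685, so 76.8 × 0.04685 = 3.598 mrem/h.
Shield: 17.0/3.69 = 4.607 half-value layers → attenuation 2^(−4.607) = 0.04104.
Combined: 3.598 × 0.04104 = 0.1477 mrem/h.

0.148 mrem/h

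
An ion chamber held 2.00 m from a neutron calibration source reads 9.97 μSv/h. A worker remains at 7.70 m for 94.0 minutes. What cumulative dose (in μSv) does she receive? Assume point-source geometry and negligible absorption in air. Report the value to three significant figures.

Since intensity falls as 1/r², rate at 7.70 m:
9.97 × (2.00/7.70)² = 9.97 × 0.06747 = 0.6727 μSv/h.
Dose = rate × time = 0.6727 μSv/h × 1.567 h = 1.054 μSv.

1.05 μSv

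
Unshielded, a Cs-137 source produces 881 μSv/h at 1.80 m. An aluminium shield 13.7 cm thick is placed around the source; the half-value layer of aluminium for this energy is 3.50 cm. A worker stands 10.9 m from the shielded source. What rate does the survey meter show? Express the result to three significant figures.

Distance alone: 881 × (1.80/10.9)² = 881 × 0.02727 = 24.02 μSv/h.
Shield: 13.7/3.50 = 3.914 half-value layers → attenuation 2^(−3.914) = 0.06634.
Combined: 24.02 × 0.06634 = 1.593 μSv/h.

1.59 μSv/h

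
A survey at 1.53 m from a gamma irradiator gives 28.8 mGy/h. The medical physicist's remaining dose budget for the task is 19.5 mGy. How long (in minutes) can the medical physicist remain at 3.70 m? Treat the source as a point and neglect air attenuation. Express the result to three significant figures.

Using I₁d₁² = I₂d₂², rate at 3.70 m:
28.8 × (1.53/3.70)² = 28.8 × 0.1710 = 4.925 mGy/h.
Stay time = 19.5 mGy ÷ 4.925 mGy/h = 3.959 h = 237.5 min.

238 min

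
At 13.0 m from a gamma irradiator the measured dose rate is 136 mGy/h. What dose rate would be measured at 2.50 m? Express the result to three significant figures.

3680 mGy/h

Applying the 1/r² law, scaling from 13.0 m to 2.50 m:
136 × (13.0/2.50)² = 136 × 27.04 = 3677 mGy/h.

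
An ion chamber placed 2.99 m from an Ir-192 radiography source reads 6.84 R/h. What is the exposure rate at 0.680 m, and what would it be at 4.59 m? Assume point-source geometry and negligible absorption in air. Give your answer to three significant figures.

Using I₁d₁² = I₂d₂²,
At 0.680 m: 6.84 × (2.99/0.680)² = 6.84 × 19.33 = 132.2 R/h
At 4.59 m: 132.2 × (0.680/4.59)² = 132.2 × 0.02195 = 2.902 R/h.

132 R/h; 2.90 R/h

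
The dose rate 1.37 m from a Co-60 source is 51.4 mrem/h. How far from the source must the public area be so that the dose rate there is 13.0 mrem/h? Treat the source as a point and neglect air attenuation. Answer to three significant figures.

2.72 m

Applying the 1/r² law, d₂ = d₁·√(I₁/I₂).
I₁/I₂ = 51.4/13.0 = 3.954, so d₂ = 1.37 × √3.954 = 2.724 m.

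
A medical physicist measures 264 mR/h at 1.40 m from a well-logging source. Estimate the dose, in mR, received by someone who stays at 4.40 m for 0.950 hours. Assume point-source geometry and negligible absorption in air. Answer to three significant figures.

Applying the 1/r² law, rate at 4.40 m:
264 × (1.40/4.40)² = 264 × 0.1012 = 26.72 mR/h.
Dose = rate × time = 26.72 mR/h × 0.9500 h = 25.38 mR.

25.4 mR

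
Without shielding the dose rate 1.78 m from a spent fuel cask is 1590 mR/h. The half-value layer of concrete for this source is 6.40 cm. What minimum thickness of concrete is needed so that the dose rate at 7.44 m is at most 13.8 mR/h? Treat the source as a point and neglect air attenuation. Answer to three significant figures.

17.4 cm

At 7.44 m, distance alone gives (1.78/7.44)² = 0.05724, so 1590 × 0.05724 = 91.01 mR/h.
Further attenuation needed: 91.01/13.8 = 6.595.
n = log₂(6.595) = 2.721 half-value layers.
Thickness = 2.721 × 6.40 cm = 17.41 cm.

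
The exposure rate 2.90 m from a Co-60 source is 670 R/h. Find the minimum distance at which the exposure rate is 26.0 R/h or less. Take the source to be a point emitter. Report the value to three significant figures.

By the inverse-square law, d₂ = d₁·√(I₁/I₂).
I₁/I₂ = 670/26.0 = 25.77, so d₂ = 2.90 × √25.77 = 14.72 m.

14.7 m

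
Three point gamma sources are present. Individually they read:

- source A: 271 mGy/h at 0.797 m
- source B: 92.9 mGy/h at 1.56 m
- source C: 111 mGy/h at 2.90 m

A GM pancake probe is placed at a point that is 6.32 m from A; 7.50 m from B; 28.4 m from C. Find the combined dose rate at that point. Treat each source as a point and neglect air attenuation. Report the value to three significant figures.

9.49 mGy/h

Each source contributes Iᵢ·(dᵢ/rᵢ)²; contributions add.
A: 271 × (0.797/6.32)² = 4.310 mGy/h
B: 92.9 × (1.56/7.50)² = 4.019 mGy/h
C: 111 × (2.90/28.4)² = 1.157 mGy/h
Total = 4.310 + 4.019 + 1.157 = 9.486 mGy/h.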